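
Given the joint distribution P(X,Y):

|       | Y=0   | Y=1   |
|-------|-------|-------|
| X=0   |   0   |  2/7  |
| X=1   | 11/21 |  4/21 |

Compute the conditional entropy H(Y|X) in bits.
0.5976 bits

H(Y|X) = H(X,Y) - H(X)

H(X,Y) = -Σ_{x,y} P(x,y) log₂ P(x,y). Per-cell terms -P(x,y)·log₂P(x,y):
  X=0: 0.00000, 0.51639
  X=1: 0.48865, 0.45568
  (cells with P = 0 contribute 0)
Sum of the 4 terms: H(X,Y) = 1.4607 bits

Marginal of X (row sums):
  P(X=0) = 0 + 2/7 = 2/7
  P(X=1) = 11/21 + 4/21 = 5/7
H(X) = -[(2/7)·log₂(2/7) + (5/7)·log₂(5/7)]
  = 0.51639 + 0.34673 = 0.8631 bits

H(Y|X) = H(X,Y) - H(X) = 1.4607 - 0.8631 = 0.5976 bits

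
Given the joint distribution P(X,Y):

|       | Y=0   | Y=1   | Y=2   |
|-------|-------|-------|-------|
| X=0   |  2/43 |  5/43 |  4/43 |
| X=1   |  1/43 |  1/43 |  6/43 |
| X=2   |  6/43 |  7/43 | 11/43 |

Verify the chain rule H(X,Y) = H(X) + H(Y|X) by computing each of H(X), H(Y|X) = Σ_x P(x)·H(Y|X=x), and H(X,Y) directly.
H(X) = 1.4241 bits, H(Y|X) = 1.4362 bits, H(X,Y) = 2.8603 bits

Marginal of X (row sums):
  P(X=0) = 2/43 + 5/43 + 4/43 = 11/43
  P(X=1) = 1/43 + 1/43 + 6/43 = 8/43
  P(X=2) = 6/43 + 7/43 + 11/43 = 24/43
H(X) = -[(11/43)·log₂(11/43) + (8/43)·log₂(8/43) + (24/43)·log₂(24/43)]
  = 0.50314 + 0.45140 + 0.46956 = 1.4241 bits

H(Y|X) = Σ_x P(x)·H(Y|X=x):
  X=0: P(X=0) = 11/43, P(Y|X=0) = (2/11, 5/11, 4/11) → H(Y|X=0) = 1.49492
  X=1: P(X=1) = 8/43, P(Y|X=1) = (1/8, 1/8, 3/4) → H(Y|X=1) = 1.06128
  X=2: P(X=2) = 24/43, P(Y|X=2) = (1/4, 7/24, 11/24) → H(Y|X=2) = 1.53434
H(Y|X) = (11/43)·1.49492 + (8/43)·1.06128 + (24/43)·1.53434 = 1.4362 bits

H(X,Y) = -Σ_{x,y} P(x,y) log₂ P(x,y). Per-cell terms -P(x,y)·log₂P(x,y):
  X=0: 0.20587, 0.36097, 0.31872
  X=1: 0.12619, 0.12619, 0.39646
  X=2: 0.39646, 0.42633, 0.50314
Sum of the 9 terms: H(X,Y) = 2.8603 bits

Chain rule check:
  H(X) + H(Y|X) = 1.4241 + 1.4362 = 2.8603 bits
  H(X,Y) = 2.8603 bits
✓ Chain rule verified.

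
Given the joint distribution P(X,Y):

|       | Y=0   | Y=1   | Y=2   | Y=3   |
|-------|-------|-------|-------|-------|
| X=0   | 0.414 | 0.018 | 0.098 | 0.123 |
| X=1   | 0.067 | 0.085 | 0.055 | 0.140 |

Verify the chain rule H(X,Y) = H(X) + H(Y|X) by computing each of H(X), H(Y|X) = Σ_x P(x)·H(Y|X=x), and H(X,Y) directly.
H(X) = 0.9314 bits, H(Y|X) = 1.5908 bits, H(X,Y) = 2.5222 bits

Marginal of X (row sums):
  P(X=0) = 0.414 + 0.018 + 0.098 + 0.123 = 0.653
  P(X=1) = 0.067 + 0.085 + 0.055 + 0.140 = 0.347
H(X) = -[0.653·log₂(0.653) + 0.347·log₂(0.347)]
  = 0.4014939 + 0.5298664 = 0.9314 bits

H(Y|X) = Σ_x P(x)·H(Y|X=x):
  X=0: P(X=0) = 0.653, P(Y|X=0) = (414/653, 18/653, 98/653, 123/653) → H(Y|X=0) = 1.4239360
  X=1: P(X=1) = 0.347, P(Y|X=1) = (67/347, 85/347, 55/347, 140/347) → H(Y|X=1) = 1.9047843
H(Y|X) = 0.653·1.4239360 + 0.347·1.9047843 = 1.5908 bits

H(X,Y) = -Σ_{x,y} P(x,y) log₂ P(x,y). Per-cell terms -P(x,y)·log₂P(x,y):
  X=0: 0.5267311, 0.1043255, 0.3284053, 0.3718622
  X=1: 0.2612796, 0.3022934, 0.2301434, 0.3971102
Sum of the 8 terms: H(X,Y) = 2.5222 bits

Chain rule check:
  H(X) + H(Y|X) = 0.9314 + 1.5908 = 2.5222 bits
  H(X,Y) = 2.5222 bits
✓ Chain rule verified.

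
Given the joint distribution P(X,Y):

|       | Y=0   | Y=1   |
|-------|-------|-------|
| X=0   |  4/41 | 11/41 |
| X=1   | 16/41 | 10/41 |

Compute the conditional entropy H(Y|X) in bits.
0.9157 bits

H(Y|X) = H(X,Y) - H(X)

H(X,Y) = -Σ_{x,y} P(x,y) log₂ P(x,y). Per-cell terms -P(x,y)·log₂P(x,y):
  X=0: 0.32757, 0.50925
  X=1: 0.52978, 0.49649
Sum of the 4 terms: H(X,Y) = 1.8631 bits

Marginal of X (row sums):
  P(X=0) = 4/41 + 11/41 = 15/41
  P(X=1) = 16/41 + 10/41 = 26/41
H(X) = -[(15/41)·log₂(15/41) + (26/41)·log₂(26/41)]
  = 0.53073 + 0.41671 = 0.9474 bits

H(Y|X) = H(X,Y) - H(X) = 1.8631 - 0.9474 = 0.9157 bits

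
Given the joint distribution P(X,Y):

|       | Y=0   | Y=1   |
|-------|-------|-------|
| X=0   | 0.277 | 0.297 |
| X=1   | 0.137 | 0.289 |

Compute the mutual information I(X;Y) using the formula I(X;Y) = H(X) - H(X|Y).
0.0191 bits

I(X;Y) = H(X) - H(X|Y)

Marginal of X (row sums):
  P(X=0) = 0.277 + 0.297 = 0.574
  P(X=1) = 0.137 + 0.289 = 0.426
H(X) = -[0.574·log₂(0.574) + 0.426·log₂(0.426)]
  = 0.4597036 + 0.5244378 = 0.984141 bits

Marginal of Y (column sums):
  P(Y=0) = 0.277 + 0.137 = 0.414
  P(Y=1) = 0.297 + 0.289 = 0.586
H(X|Y) = Σ_y P(y)·H(X|Y=y):
  Y=0: P(Y=0) = 0.414, P(X|Y=0) = (277/414, 137/414) → H(X|Y=0) = 0.9158614
  Y=1: P(Y=1) = 0.586, P(X|Y=1) = (297/586, 289/586) → H(X|Y=1) = 0.9998656
H(X|Y) = 0.414·0.9158614 + 0.586·0.9998656 = 0.965088 bits

I(X;Y) = H(X) - H(X|Y) = 0.984141 - 0.965088 = 0.0191 bits

Cross-check via I(X;Y) = H(X) + H(Y) - H(X,Y): computing H(Y) from the column sums and H(X,Y) from the 4 cells in the same way gives H(Y) = 0.978553 bits and H(X,Y) = 1.943641 bits, so
I(X;Y) = 0.984141 + 0.978553 - 1.943641 = 0.0191 bits ✓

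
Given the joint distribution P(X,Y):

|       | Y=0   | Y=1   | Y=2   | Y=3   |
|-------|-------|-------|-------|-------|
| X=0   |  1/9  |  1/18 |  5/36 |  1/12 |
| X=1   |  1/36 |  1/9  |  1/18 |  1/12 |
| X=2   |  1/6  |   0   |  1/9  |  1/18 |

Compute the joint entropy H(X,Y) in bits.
3.3191 bits

H(X,Y) = -Σ_{x,y} P(x,y) log₂ P(x,y). Per-cell terms -P(x,y)·log₂P(x,y):
  X=0: 0.3522, 0.2317, 0.3956, 0.2987
  X=1: 0.1436, 0.3522, 0.2317, 0.2987
  X=2: 0.4308, 0.0000, 0.3522, 0.2317
  (cells with P = 0 contribute 0)
Sum of the 12 terms: H(X,Y) = 3.3191 bits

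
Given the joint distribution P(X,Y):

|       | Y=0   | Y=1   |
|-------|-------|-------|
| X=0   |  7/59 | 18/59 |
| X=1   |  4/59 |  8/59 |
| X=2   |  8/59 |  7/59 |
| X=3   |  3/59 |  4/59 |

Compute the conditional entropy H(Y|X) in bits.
0.9196 bits

H(Y|X) = H(X,Y) - H(X)

H(X,Y) = -Σ_{x,y} P(x,y) log₂ P(x,y). Per-cell terms -P(x,y)·log₂P(x,y):
  X=0: 0.3649, 0.5225
  X=1: 0.2632, 0.3909
  X=2: 0.3909, 0.3649
  X=3: 0.2185, 0.2632
Sum of the 8 terms: H(X,Y) = 2.7790 bits

Marginal of X (row sums):
  P(X=0) = 7/59 + 18/59 = 25/59
  P(X=1) = 4/59 + 8/59 = 12/59
  P(X=2) = 8/59 + 7/59 = 15/59
  P(X=3) = 3/59 + 4/59 = 7/59
H(X) = -[(25/59)·log₂(25/59) + (12/59)·log₂(12/59) + (15/59)·log₂(15/59) + (7/59)·log₂(7/59)]
  = 0.5249 + 0.4673 + 0.5023 + 0.3649 = 1.8594 bits

H(Y|X) = H(X,Y) - H(X) = 2.7790 - 1.8594 = 0.9196 bits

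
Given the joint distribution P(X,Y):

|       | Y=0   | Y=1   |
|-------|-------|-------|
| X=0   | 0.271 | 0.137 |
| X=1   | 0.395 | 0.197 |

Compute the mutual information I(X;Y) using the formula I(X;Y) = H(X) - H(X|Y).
0.0000 bits

I(X;Y) = H(X) - H(X|Y)

Marginal of X (row sums):
  P(X=0) = 0.271 + 0.137 = 0.408
  P(X=1) = 0.395 + 0.197 = 0.592
H(X) = -[0.408·log₂(0.408) + 0.592·log₂(0.592)]
  = 0.5277 + 0.4477 = 0.9754 bits

Marginal of Y (column sums):
  P(Y=0) = 0.271 + 0.395 = 0.666
  P(Y=1) = 0.137 + 0.197 = 0.334
H(X|Y) = Σ_y P(y)·H(X|Y=y):
  Y=0: P(Y=0) = 0.666, P(X|Y=0) = (271/666, 395/666) → H(X|Y=0) = 0.9748
  Y=1: P(Y=1) = 0.334, P(X|Y=1) = (137/334, 197/334) → H(X|Y=1) = 0.9766
H(X|Y) = 0.666·0.9748 + 0.334·0.9766 = 0.9754 bits

I(X;Y) = H(X) - H(X|Y) = 0.9754 - 0.9754 = 0.0000 bits

Cross-check via I(X;Y) = H(X) + H(Y) - H(X,Y): computing H(Y) from the column sums and H(X,Y) from the 4 cells in the same way gives H(Y) = 0.9190 bits and H(X,Y) = 1.8944 bits, so
I(X;Y) = 0.9754 + 0.9190 - 1.8944 = 0.0000 bits ✓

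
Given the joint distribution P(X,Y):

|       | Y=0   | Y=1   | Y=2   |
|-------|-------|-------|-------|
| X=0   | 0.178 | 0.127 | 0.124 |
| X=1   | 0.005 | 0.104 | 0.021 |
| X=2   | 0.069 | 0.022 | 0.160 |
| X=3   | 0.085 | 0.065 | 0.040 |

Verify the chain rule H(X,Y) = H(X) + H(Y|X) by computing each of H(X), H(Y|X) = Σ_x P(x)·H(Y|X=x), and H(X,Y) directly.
H(X) = 1.8622 bits, H(Y|X) = 1.3821 bits, H(X,Y) = 3.2443 bits

Marginal of X (row sums):
  P(X=0) = 0.178 + 0.127 + 0.124 = 0.429
  P(X=1) = 0.005 + 0.104 + 0.021 = 0.130
  P(X=2) = 0.069 + 0.022 + 0.160 = 0.251
  P(X=3) = 0.085 + 0.065 + 0.040 = 0.190
H(X) = -[0.429·log₂(0.429) + 0.130·log₂(0.130) + 0.251·log₂(0.251) + 0.190·log₂(0.190)]
  = 0.52379 + 0.38264 + 0.50055 + 0.45523 = 1.8622 bits

H(Y|X) = Σ_x P(x)·H(Y|X=x):
  X=0: P(X=0) = 0.429, P(Y|X=0) = (178/429, 127/429, 124/429) → H(Y|X=0) = 1.56403
  X=1: P(X=1) = 0.130, P(Y|X=1) = (1/26, 4/5, 21/130) → H(Y|X=1) = 0.86318
  X=2: P(X=2) = 0.251, P(Y|X=2) = (69/251, 22/251, 160/251) → H(Y|X=2) = 1.23408
  X=3: P(X=3) = 0.190, P(Y|X=3) = (17/38, 13/38, 4/19) → H(Y|X=3) = 1.52181
H(Y|X) = 0.429·1.56403 + 0.130·0.86318 + 0.251·1.23408 + 0.190·1.52181 = 1.3821 bits

H(X,Y) = -Σ_{x,y} P(x,y) log₂ P(x,y). Per-cell terms -P(x,y)·log₂P(x,y):
  X=0: 0.44323, 0.37809, 0.37344
  X=1: 0.03822, 0.33960, 0.11704
  X=2: 0.26615, 0.12114, 0.42302
  X=3: 0.30229, 0.25632, 0.18575
Sum of the 12 terms: H(X,Y) = 3.2443 bits

Chain rule check:
  H(X) + H(Y|X) = 1.8622 + 1.3821 = 3.2443 bits
  H(X,Y) = 3.2443 bits
✓ Chain rule verified.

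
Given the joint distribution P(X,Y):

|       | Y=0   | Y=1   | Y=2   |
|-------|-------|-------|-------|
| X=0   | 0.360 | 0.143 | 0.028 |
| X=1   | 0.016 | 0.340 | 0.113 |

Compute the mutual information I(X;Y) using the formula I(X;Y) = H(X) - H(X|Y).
0.3771 bits

I(X;Y) = H(X) - H(X|Y)

Marginal of X (row sums):
  P(X=0) = 0.360 + 0.143 + 0.028 = 0.531
  P(X=1) = 0.016 + 0.340 + 0.113 = 0.469
H(X) = -[0.531·log₂(0.531) + 0.469·log₂(0.469)]
  = 0.48492 + 0.51231 = 0.99723 bits

Marginal of Y (column sums):
  P(Y=0) = 0.360 + 0.016 = 0.376
  P(Y=1) = 0.143 + 0.340 = 0.483
  P(Y=2) = 0.028 + 0.113 = 0.141
H(X|Y) = Σ_y P(y)·H(X|Y=y):
  Y=0: P(Y=0) = 0.376, P(X|Y=0) = (45/47, 2/47) → H(X|Y=0) = 0.25388
  Y=1: P(Y=1) = 0.483, P(X|Y=1) = (143/483, 340/483) → H(X|Y=1) = 0.87643
  Y=2: P(Y=2) = 0.141, P(X|Y=2) = (28/141, 113/141) → H(X|Y=2) = 0.71908
H(X|Y) = 0.376·0.25388 + 0.483·0.87643 + 0.141·0.71908 = 0.62016 bits

I(X;Y) = H(X) - H(X|Y) = 0.99723 - 0.62016 = 0.3771 bits

Cross-check via I(X;Y) = H(X) + H(Y) - H(X,Y): computing H(Y) from the column sums and H(X,Y) from the 6 cells in the same way gives H(Y) = 1.43621 bits and H(X,Y) = 2.05638 bits, so
I(X;Y) = 0.99723 + 1.43621 - 2.05638 = 0.3771 bits ✓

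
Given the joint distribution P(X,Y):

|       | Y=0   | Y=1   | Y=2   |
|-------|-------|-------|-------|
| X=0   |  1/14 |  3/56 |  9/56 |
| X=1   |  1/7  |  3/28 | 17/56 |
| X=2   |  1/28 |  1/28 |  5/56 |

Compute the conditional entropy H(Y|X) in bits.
1.4325 bits

H(Y|X) = H(X,Y) - H(X)

H(X,Y) = -Σ_{x,y} P(x,y) log₂ P(x,y). Per-cell terms -P(x,y)·log₂P(x,y):
  X=0: 0.27195, 0.22620, 0.42387
  X=1: 0.40105, 0.34526, 0.52211
  X=2: 0.17169, 0.17169, 0.31120
Sum of the 9 terms: H(X,Y) = 2.8450 bits

Marginal of X (row sums):
  P(X=0) = 1/14 + 3/56 + 9/56 = 2/7
  P(X=1) = 1/7 + 3/28 + 17/56 = 31/56
  P(X=2) = 1/28 + 1/28 + 5/56 = 9/56
H(X) = -[(2/7)·log₂(2/7) + (31/56)·log₂(31/56) + (9/56)·log₂(9/56)]
  = 0.51639 + 0.47228 + 0.42387 = 1.4125 bits

H(Y|X) = H(X,Y) - H(X) = 2.8450 - 1.4125 = 1.4325 bits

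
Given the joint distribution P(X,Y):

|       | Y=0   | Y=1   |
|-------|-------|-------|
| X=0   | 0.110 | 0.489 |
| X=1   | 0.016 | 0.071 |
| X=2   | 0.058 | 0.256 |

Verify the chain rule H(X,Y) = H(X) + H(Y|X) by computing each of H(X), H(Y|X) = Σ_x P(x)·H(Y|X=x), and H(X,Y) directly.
H(X) = 1.2741 bits, H(Y|X) = 0.6887 bits, H(X,Y) = 1.9629 bits

Marginal of X (row sums):
  P(X=0) = 0.110 + 0.489 = 0.599
  P(X=1) = 0.016 + 0.071 = 0.087
  P(X=2) = 0.058 + 0.256 = 0.314
H(X) = -[0.599·log₂(0.599) + 0.087·log₂(0.087) + 0.314·log₂(0.314)]
  = 0.44288 + 0.30649 + 0.52475 = 1.2741 bits

H(Y|X) = Σ_x P(x)·H(Y|X=x):
  X=0: P(X=0) = 0.599, P(Y|X=0) = (110/599, 489/599) → H(Y|X=0) = 0.68797
  X=1: P(X=1) = 0.087, P(Y|X=1) = (16/87, 71/87) → H(Y|X=1) = 0.68855
  X=2: P(X=2) = 0.314, P(Y|X=2) = (29/157, 128/157) → H(Y|X=2) = 0.69028
H(Y|X) = 0.599·0.68797 + 0.087·0.68855 + 0.314·0.69028 = 0.6887 bits

H(X,Y) = -Σ_{x,y} P(x,y) log₂ P(x,y). Per-cell terms -P(x,y)·log₂P(x,y):
  X=0: 0.35029, 0.50469
  X=1: 0.09545, 0.27094
  X=2: 0.23825, 0.50324
Sum of the 6 terms: H(X,Y) = 1.9629 bits

Chain rule check:
  H(X) + H(Y|X) = 1.2741 + 0.6887 = 1.9628 bits
  H(X,Y) = 1.9629 bits
✓ Chain rule verified (Δ = 0.0001 is 4-dp rounding noise: each of the three values was rounded independently).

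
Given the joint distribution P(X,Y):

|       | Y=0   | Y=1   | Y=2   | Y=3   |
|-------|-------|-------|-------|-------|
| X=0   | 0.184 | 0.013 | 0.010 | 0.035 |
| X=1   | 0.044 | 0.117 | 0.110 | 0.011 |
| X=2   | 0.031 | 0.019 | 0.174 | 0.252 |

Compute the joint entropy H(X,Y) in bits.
2.9529 bits

H(X,Y) = -Σ_{x,y} P(x,y) log₂ P(x,y). Per-cell terms -P(x,y)·log₂P(x,y):
  X=0: 0.44937, 0.08145, 0.06644, 0.16928
  X=1: 0.19828, 0.36216, 0.35029, 0.07157
  X=2: 0.15536, 0.10864, 0.43897, 0.50110
Sum of the 12 terms: H(X,Y) = 2.9529 bits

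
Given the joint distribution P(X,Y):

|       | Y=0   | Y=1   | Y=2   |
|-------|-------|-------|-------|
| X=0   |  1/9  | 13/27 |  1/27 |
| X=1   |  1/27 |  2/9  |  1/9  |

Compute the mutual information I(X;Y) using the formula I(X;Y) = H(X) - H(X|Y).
0.0774 bits

I(X;Y) = H(X) - H(X|Y)

Marginal of X (row sums):
  P(X=0) = 1/9 + 13/27 + 1/27 = 17/27
  P(X=1) = 1/27 + 2/9 + 1/9 = 10/27
H(X) = -[(17/27)·log₂(17/27) + (10/27)·log₂(10/27)]
  = 0.42023 + 0.53073 = 0.95096 bits

Marginal of Y (column sums):
  P(Y=0) = 1/9 + 1/27 = 4/27
  P(Y=1) = 13/27 + 2/9 = 19/27
  P(Y=2) = 1/27 + 1/9 = 4/27
H(X|Y) = Σ_y P(y)·H(X|Y=y):
  Y=0: P(Y=0) = 4/27, P(X|Y=0) = (3/4, 1/4) → H(X|Y=0) = 0.81128
  Y=1: P(Y=1) = 19/27, P(X|Y=1) = (13/19, 6/19) → H(X|Y=1) = 0.89974
  Y=2: P(Y=2) = 4/27, P(X|Y=2) = (1/4, 3/4) → H(X|Y=2) = 0.81128
H(X|Y) = (4/27)·0.81128 + (19/27)·0.89974 + (4/27)·0.81128 = 0.87353 bits

I(X;Y) = H(X) - H(X|Y) = 0.95096 - 0.87353 = 0.0774 bits

Cross-check via I(X;Y) = H(X) + H(Y) - H(X,Y): computing H(Y) from the column sums and H(X,Y) from the 6 cells in the same way gives H(Y) = 1.17301 bits and H(X,Y) = 2.04654 bits, so
I(X;Y) = 0.95096 + 1.17301 - 2.04654 = 0.0774 bits ✓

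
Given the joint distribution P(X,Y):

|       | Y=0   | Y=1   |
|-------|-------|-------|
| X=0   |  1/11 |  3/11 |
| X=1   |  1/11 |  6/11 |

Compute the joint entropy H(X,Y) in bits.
1.6172 bits

H(X,Y) = -Σ_{x,y} P(x,y) log₂ P(x,y). Per-cell terms -P(x,y)·log₂P(x,y):
  X=0: 0.3145, 0.5112
  X=1: 0.3145, 0.4770
Sum of the 4 terms: H(X,Y) = 1.6172 bits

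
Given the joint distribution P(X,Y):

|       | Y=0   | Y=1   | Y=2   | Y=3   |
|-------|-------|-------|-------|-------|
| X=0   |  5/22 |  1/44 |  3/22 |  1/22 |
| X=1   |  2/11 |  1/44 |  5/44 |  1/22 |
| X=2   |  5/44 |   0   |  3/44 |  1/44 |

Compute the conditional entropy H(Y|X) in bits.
1.5577 bits

H(Y|X) = H(X,Y) - H(X)

H(X,Y) = -Σ_{x,y} P(x,y) log₂ P(x,y). Per-cell terms -P(x,y)·log₂P(x,y):
  X=0: 0.4857963, 0.1240780, 0.3919731, 0.2027014
  X=1: 0.4471694, 0.1240780, 0.3565345, 0.2027014
  X=2: 0.3565345, 0.0000000, 0.2641683, 0.1240780
  (cells with P = 0 contribute 0)
Sum of the 12 terms: H(X,Y) = 3.079813 bits

Marginal of X (row sums):
  P(X=0) = 5/22 + 1/44 + 3/22 + 1/22 = 19/44
  P(X=1) = 2/11 + 1/44 + 5/44 + 1/22 = 4/11
  P(X=2) = 5/44 + 0 + 3/44 + 1/44 = 9/44
H(X) = -[(19/44)·log₂(19/44) + (4/11)·log₂(4/11) + (9/44)·log₂(9/44)]
  = 0.5231495 + 0.5307024 + 0.4683082 = 1.522160 bits

H(Y|X) = H(X,Y) - H(X) = 3.079813 - 1.522160 = 1.5577 bits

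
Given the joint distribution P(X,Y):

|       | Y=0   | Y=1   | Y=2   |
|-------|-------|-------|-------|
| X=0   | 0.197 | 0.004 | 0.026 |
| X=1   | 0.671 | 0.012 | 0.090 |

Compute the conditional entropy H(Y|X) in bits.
0.6332 bits

H(Y|X) = H(X,Y) - H(X)

H(X,Y) = -Σ_{x,y} P(x,y) log₂ P(x,y). Per-cell terms -P(x,y)·log₂P(x,y):
  X=0: 0.461715, 0.031863, 0.136899
  X=1: 0.386238, 0.076570, 0.312654
Sum of the 6 terms: H(X,Y) = 1.405939 bits

Marginal of X (row sums):
  P(X=0) = 0.197 + 0.004 + 0.026 = 0.227
  P(X=1) = 0.671 + 0.012 + 0.090 = 0.773
H(X) = -[0.227·log₂(0.227) + 0.773·log₂(0.773)]
  = 0.485607 + 0.287138 = 0.772745 bits

H(Y|X) = H(X,Y) - H(X) = 1.405939 - 0.772745 = 0.6332 bits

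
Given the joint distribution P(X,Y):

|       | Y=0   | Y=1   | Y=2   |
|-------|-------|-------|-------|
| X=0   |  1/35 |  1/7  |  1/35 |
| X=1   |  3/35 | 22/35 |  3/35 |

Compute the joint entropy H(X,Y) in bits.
1.7228 bits

H(X,Y) = -Σ_{x,y} P(x,y) log₂ P(x,y). Per-cell terms -P(x,y)·log₂P(x,y):
  X=0: 0.14655, 0.40105, 0.14655
  X=1: 0.30380, 0.42105, 0.30380
Sum of the 6 terms: H(X,Y) = 1.7228 bits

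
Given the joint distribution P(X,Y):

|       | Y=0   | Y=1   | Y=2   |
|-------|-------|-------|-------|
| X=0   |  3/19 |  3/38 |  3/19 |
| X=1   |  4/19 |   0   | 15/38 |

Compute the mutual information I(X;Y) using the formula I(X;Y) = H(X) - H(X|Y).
0.1278 bits

I(X;Y) = H(X) - H(X|Y)

Marginal of X (row sums):
  P(X=0) = 3/19 + 3/38 + 3/19 = 15/38
  P(X=1) = 4/19 + 0 + 15/38 = 23/38
H(X) = -[(15/38)·log₂(15/38) + (23/38)·log₂(23/38)]
  = 0.52936 + 0.43843 = 0.96779 bits

Marginal of Y (column sums):
  P(Y=0) = 3/19 + 4/19 = 7/19
  P(Y=1) = 3/38 + 0 = 3/38
  P(Y=2) = 3/19 + 15/38 = 21/38
H(X|Y) = Σ_y P(y)·H(X|Y=y):
  Y=0: P(Y=0) = 7/19, P(X|Y=0) = (3/7, 4/7) → H(X|Y=0) = 0.98523
  Y=1: P(Y=1) = 3/38, P(X|Y=1) = (1, 0) → H(X|Y=1) = 0.00000
  Y=2: P(Y=2) = 21/38, P(X|Y=2) = (2/7, 5/7) → H(X|Y=2) = 0.86312
H(X|Y) = (7/19)·0.98523 + (3/38)·0.00000 + (21/38)·0.86312 = 0.83997 bits

I(X;Y) = H(X) - H(X|Y) = 0.96779 - 0.83997 = 0.1278 bits

Cross-check via I(X;Y) = H(X) + H(Y) - H(X,Y): computing H(Y) from the column sums and H(X,Y) from the 6 cells in the same way gives H(Y) = 1.29276 bits and H(X,Y) = 2.13272 bits, so
I(X;Y) = 0.96779 + 1.29276 - 2.13272 = 0.1278 bits ✓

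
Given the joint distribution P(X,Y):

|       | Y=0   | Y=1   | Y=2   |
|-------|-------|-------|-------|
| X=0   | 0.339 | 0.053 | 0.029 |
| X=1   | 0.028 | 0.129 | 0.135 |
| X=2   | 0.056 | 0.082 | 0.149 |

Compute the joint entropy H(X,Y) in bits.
2.7554 bits

H(X,Y) = -Σ_{x,y} P(x,y) log₂ P(x,y). Per-cell terms -P(x,y)·log₂P(x,y):
  X=0: 0.52906, 0.22461, 0.14813
  X=1: 0.14444, 0.38114, 0.39001
  X=2: 0.23287, 0.29588, 0.40925
Sum of the 9 terms: H(X,Y) = 2.7554 bits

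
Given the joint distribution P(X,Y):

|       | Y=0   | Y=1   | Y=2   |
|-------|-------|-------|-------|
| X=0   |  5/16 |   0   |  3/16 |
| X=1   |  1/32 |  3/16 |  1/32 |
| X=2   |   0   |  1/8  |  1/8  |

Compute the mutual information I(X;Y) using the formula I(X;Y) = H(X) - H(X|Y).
0.5910 bits

I(X;Y) = H(X) - H(X|Y)

Marginal of X (row sums):
  P(X=0) = 5/16 + 0 + 3/16 = 1/2
  P(X=1) = 1/32 + 3/16 + 1/32 = 1/4
  P(X=2) = 0 + 1/8 + 1/8 = 1/4
H(X) = -[(1/2)·log₂(1/2) + (1/4)·log₂(1/4) + (1/4)·log₂(1/4)]
  = 0.5000 + 0.5000 + 0.5000 = 1.5000 bits

Marginal of Y (column sums):
  P(Y=0) = 5/16 + 1/32 + 0 = 11/32
  P(Y=1) = 0 + 3/16 + 1/8 = 5/16
  P(Y=2) = 3/16 + 1/32 + 1/8 = 11/32
H(X|Y) = Σ_y P(y)·H(X|Y=y):
  Y=0: P(Y=0) = 11/32, P(X|Y=0) = (10/11, 1/11, 0) → H(X|Y=0) = 0.4395
  Y=1: P(Y=1) = 5/16, P(X|Y=1) = (0, 3/5, 2/5) → H(X|Y=1) = 0.9710
  Y=2: P(Y=2) = 11/32, P(X|Y=2) = (6/11, 1/11, 4/11) → H(X|Y=2) = 1.3222
H(X|Y) = (11/32)·0.4395 + (5/16)·0.9710 + (11/32)·1.3222 = 0.9090 bits

I(X;Y) = H(X) - H(X|Y) = 1.5000 - 0.9090 = 0.5910 bits

Cross-check via I(X;Y) = H(X) + H(Y) - H(X,Y): computing H(Y) from the column sums and H(X,Y) from the 9 cells in the same way gives H(Y) = 1.5835 bits and H(X,Y) = 2.4925 bits, so
I(X;Y) = 1.5000 + 1.5835 - 2.4925 = 0.5910 bits ✓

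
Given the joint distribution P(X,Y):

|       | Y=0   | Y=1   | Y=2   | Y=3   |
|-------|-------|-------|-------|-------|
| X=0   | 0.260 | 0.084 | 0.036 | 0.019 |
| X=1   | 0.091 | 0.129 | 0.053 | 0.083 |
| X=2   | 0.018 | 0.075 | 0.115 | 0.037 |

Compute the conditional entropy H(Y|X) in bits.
1.6681 bits

H(Y|X) = H(X,Y) - H(X)

H(X,Y) = -Σ_{x,y} P(x,y) log₂ P(x,y). Per-cell terms -P(x,y)·log₂P(x,y):
  X=0: 0.5053, 0.3002, 0.1727, 0.1086
  X=1: 0.3147, 0.3811, 0.2246, 0.2980
  X=2: 0.1043, 0.2803, 0.3588, 0.1760
Sum of the 12 terms: H(X,Y) = 3.2246 bits

Marginal of X (row sums):
  P(X=0) = 0.260 + 0.084 + 0.036 + 0.019 = 0.399
  P(X=1) = 0.091 + 0.129 + 0.053 + 0.083 = 0.356
  P(X=2) = 0.018 + 0.075 + 0.115 + 0.037 = 0.245
H(X) = -[0.399·log₂(0.399) + 0.356·log₂(0.356) + 0.245·log₂(0.245)]
  = 0.5289 + 0.5305 + 0.4971 = 1.5565 bits

H(Y|X) = H(X,Y) - H(X) = 3.2246 - 1.5565 = 1.6681 bits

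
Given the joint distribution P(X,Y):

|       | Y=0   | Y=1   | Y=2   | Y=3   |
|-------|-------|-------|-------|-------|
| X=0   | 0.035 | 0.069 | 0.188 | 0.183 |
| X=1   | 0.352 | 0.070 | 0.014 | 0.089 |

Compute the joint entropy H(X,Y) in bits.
2.5327 bits

H(X,Y) = -Σ_{x,y} P(x,y) log₂ P(x,y). Per-cell terms -P(x,y)·log₂P(x,y):
  X=0: 0.16928, 0.26615, 0.45330, 0.44837
  X=1: 0.53024, 0.26856, 0.08622, 0.31061
Sum of the 8 terms: H(X,Y) = 2.5327 bits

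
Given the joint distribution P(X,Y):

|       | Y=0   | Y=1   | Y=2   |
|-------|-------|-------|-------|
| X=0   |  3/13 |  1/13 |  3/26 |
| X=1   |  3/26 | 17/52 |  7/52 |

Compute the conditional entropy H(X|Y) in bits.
0.8505 bits

H(X|Y) = H(X,Y) - H(Y)

H(X,Y) = -Σ_{x,y} P(x,y) log₂ P(x,y). Per-cell terms -P(x,y)·log₂P(x,y):
  X=0: 0.4882, 0.2846, 0.3595
  X=1: 0.3595, 0.5273, 0.3895
Sum of the 6 terms: H(X,Y) = 2.4086 bits

Marginal of Y (column sums):
  P(Y=0) = 3/13 + 3/26 = 9/26
  P(Y=1) = 1/13 + 17/52 = 21/52
  P(Y=2) = 3/26 + 7/52 = 1/4
H(Y) = -[(9/26)·log₂(9/26) + (21/52)·log₂(21/52) + (1/4)·log₂(1/4)]
  = 0.5298 + 0.5283 + 0.5000 = 1.5581 bits

H(X|Y) = H(X,Y) - H(Y) = 2.4086 - 1.5581 = 0.8505 bits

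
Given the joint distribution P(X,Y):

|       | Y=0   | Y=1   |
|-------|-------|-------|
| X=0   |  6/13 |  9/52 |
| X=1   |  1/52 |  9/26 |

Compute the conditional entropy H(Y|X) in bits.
0.6452 bits

H(Y|X) = H(X,Y) - H(X)

H(X,Y) = -Σ_{x,y} P(x,y) log₂ P(x,y). Per-cell terms -P(x,y)·log₂P(x,y):
  X=0: 0.514836, 0.437974
  X=1: 0.109624, 0.529794
Sum of the 4 terms: H(X,Y) = 1.59223 bits

Marginal of X (row sums):
  P(X=0) = 6/13 + 9/52 = 33/52
  P(X=1) = 1/52 + 9/26 = 19/52
H(X) = -[(33/52)·log₂(33/52) + (19/52)·log₂(19/52)]
  = 0.416337 + 0.530726 = 0.94706 bits

H(Y|X) = H(X,Y) - H(X) = 1.59223 - 0.94706 = 0.6452 bits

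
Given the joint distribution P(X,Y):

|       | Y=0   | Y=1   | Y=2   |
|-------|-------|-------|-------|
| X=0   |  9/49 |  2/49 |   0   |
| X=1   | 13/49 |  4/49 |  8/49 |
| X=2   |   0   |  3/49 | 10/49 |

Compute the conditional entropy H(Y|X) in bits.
1.0948 bits

H(Y|X) = H(X,Y) - H(X)

H(X,Y) = -Σ_{x,y} P(x,y) log₂ P(x,y). Per-cell terms -P(x,y)·log₂P(x,y):
  X=0: 0.44904, 0.18836, 0.00000
  X=1: 0.50787, 0.29508, 0.42689
  X=2: 0.00000, 0.24672, 0.46791
  (cells with P = 0 contribute 0)
Sum of the 9 terms: H(X,Y) = 2.58187 bits

Marginal of X (row sums):
  P(X=0) = 9/49 + 2/49 + 0 = 11/49
  P(X=1) = 13/49 + 4/49 + 8/49 = 25/49
  P(X=2) = 0 + 3/49 + 10/49 = 13/49
H(X) = -[(11/49)·log₂(11/49) + (25/49)·log₂(25/49) + (13/49)·log₂(13/49)]
  = 0.48384 + 0.49533 + 0.50787 = 1.48704 bits

H(Y|X) = H(X,Y) - H(X) = 2.58187 - 1.48704 = 1.0948 bits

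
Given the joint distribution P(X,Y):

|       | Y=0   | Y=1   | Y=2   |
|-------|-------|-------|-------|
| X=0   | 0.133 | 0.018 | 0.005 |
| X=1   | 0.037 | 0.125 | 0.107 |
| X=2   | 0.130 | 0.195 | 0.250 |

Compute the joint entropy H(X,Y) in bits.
2.7682 bits

H(X,Y) = -Σ_{x,y} P(x,y) log₂ P(x,y). Per-cell terms -P(x,y)·log₂P(x,y):
  X=0: 0.38710, 0.10433, 0.03822
  X=1: 0.17598, 0.37500, 0.34500
  X=2: 0.38264, 0.45990, 0.50000
Sum of the 9 terms: H(X,Y) = 2.7682 bits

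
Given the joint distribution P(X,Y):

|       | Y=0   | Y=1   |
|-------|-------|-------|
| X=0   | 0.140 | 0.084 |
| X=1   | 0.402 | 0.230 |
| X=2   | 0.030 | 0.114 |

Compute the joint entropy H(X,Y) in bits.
2.2224 bits

H(X,Y) = -Σ_{x,y} P(x,y) log₂ P(x,y). Per-cell terms -P(x,y)·log₂P(x,y):
  X=0: 0.3971, 0.3002
  X=1: 0.5285, 0.4877
  X=2: 0.1518, 0.3571
Sum of the 6 terms: H(X,Y) = 2.2224 bits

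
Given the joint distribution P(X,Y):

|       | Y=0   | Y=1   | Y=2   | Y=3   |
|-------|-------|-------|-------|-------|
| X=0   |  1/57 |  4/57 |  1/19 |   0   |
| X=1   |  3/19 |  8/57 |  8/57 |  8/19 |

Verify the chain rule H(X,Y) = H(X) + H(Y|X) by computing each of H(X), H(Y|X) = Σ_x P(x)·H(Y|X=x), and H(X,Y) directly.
H(X) = 0.5852 bits, H(Y|X) = 1.7508 bits, H(X,Y) = 2.3360 bits

Marginal of X (row sums):
  P(X=0) = 1/57 + 4/57 + 1/19 + 0 = 8/57
  P(X=1) = 3/19 + 8/57 + 8/57 + 8/19 = 49/57
H(X) = -[(8/57)·log₂(8/57) + (49/57)·log₂(49/57)]
  = 0.3976 + 0.1876 = 0.5852 bits

H(Y|X) = Σ_x P(x)·H(Y|X=x):
  X=0: P(X=0) = 8/57, P(Y|X=0) = (1/8, 1/2, 3/8, 0) → H(Y|X=0) = 1.4056
  X=1: P(X=1) = 49/57, P(Y|X=1) = (9/49, 8/49, 8/49, 24/49) → H(Y|X=1) = 1.8072
H(Y|X) = (8/57)·1.4056 + (49/57)·1.8072 = 1.7508 bits

H(X,Y) = -Σ_{x,y} P(x,y) log₂ P(x,y). Per-cell terms -P(x,y)·log₂P(x,y):
  X=0: 0.1023, 0.2690, 0.2236, 0.0000
  X=1: 0.4205, 0.3976, 0.3976, 0.5254
  (cells with P = 0 contribute 0)
Sum of the 8 terms: H(X,Y) = 2.3360 bits

Chain rule check:
  H(X) + H(Y|X) = 0.5852 + 1.7508 = 2.3360 bits
  H(X,Y) = 2.3360 bits
✓ Chain rule verified.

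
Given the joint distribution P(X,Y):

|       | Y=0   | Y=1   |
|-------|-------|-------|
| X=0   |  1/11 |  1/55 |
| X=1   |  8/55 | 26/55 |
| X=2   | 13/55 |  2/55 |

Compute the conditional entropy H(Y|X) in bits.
0.7120 bits

H(Y|X) = H(X,Y) - H(X)

H(X,Y) = -Σ_{x,y} P(x,y) log₂ P(x,y). Per-cell terms -P(x,y)·log₂P(x,y):
  X=0: 0.31449, 0.10512
  X=1: 0.40456, 0.51098
  X=2: 0.49185, 0.17387
Sum of the 6 terms: H(X,Y) = 2.0009 bits

Marginal of X (row sums):
  P(X=0) = 1/11 + 1/55 = 6/55
  P(X=1) = 8/55 + 26/55 = 34/55
  P(X=2) = 13/55 + 2/55 = 3/11
H(X) = -[(6/55)·log₂(6/55) + (34/55)·log₂(34/55) + (3/11)·log₂(3/11)]
  = 0.34870 + 0.42895 + 0.51122 = 1.2889 bits

H(Y|X) = H(X,Y) - H(X) = 2.0009 - 1.2889 = 0.7120 bits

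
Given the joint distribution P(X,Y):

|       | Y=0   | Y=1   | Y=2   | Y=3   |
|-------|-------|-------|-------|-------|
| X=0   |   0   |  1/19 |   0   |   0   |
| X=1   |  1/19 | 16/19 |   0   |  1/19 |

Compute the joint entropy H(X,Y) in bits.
0.8795 bits

H(X,Y) = -Σ_{x,y} P(x,y) log₂ P(x,y). Per-cell terms -P(x,y)·log₂P(x,y):
  X=0: 0.00000, 0.22358, 0.00000, 0.00000
  X=1: 0.22358, 0.20878, 0.00000, 0.22358
  (cells with P = 0 contribute 0)
Sum of the 8 terms: H(X,Y) = 0.8795 bits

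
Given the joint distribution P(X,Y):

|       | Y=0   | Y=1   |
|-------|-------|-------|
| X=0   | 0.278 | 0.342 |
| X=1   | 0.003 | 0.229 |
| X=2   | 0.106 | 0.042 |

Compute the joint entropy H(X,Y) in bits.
2.0902 bits

H(X,Y) = -Σ_{x,y} P(x,y) log₂ P(x,y). Per-cell terms -P(x,y)·log₂P(x,y):
  X=0: 0.5134, 0.5294
  X=1: 0.0251, 0.4870
  X=2: 0.3432, 0.1921
Sum of the 6 terms: H(X,Y) = 2.0902 bits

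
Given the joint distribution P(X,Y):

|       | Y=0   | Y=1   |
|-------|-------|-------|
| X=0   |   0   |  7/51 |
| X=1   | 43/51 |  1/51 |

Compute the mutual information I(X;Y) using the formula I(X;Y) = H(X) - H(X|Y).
0.4917 bits

I(X;Y) = H(X) - H(X|Y)

Marginal of X (row sums):
  P(X=0) = 0 + 7/51 = 7/51
  P(X=1) = 43/51 + 1/51 = 44/51
H(X) = -[(7/51)·log₂(7/51) + (44/51)·log₂(44/51)]
  = 0.393245 + 0.183759 = 0.577004 bits

Marginal of Y (column sums):
  P(Y=0) = 0 + 43/51 = 43/51
  P(Y=1) = 7/51 + 1/51 = 8/51
H(X|Y) = Σ_y P(y)·H(X|Y=y):
  Y=0: P(Y=0) = 43/51, P(X|Y=0) = (0, 1) → H(X|Y=0) = 0.000000
  Y=1: P(Y=1) = 8/51, P(X|Y=1) = (7/8, 1/8) → H(X|Y=1) = 0.543564
H(X|Y) = (43/51)·0.000000 + (8/51)·0.543564 = 0.085265 bits

I(X;Y) = H(X) - H(X|Y) = 0.577004 - 0.085265 = 0.4917 bits

Cross-check via I(X;Y) = H(X) + H(Y) - H(X,Y): computing H(Y) from the column sums and H(X,Y) from the 4 cells in the same way gives H(Y) = 0.626751 bits and H(X,Y) = 0.712016 bits, so
I(X;Y) = 0.577004 + 0.626751 - 0.712016 = 0.4917 bits ✓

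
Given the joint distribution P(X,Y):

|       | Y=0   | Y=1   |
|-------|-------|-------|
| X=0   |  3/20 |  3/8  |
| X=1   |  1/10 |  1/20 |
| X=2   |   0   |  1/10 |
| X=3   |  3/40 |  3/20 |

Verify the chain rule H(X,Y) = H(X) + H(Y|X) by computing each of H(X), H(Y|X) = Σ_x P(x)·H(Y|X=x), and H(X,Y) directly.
H(X) = 1.7150 bits, H(Y|X) = 0.7975 bits, H(X,Y) = 2.5125 bits

Marginal of X (row sums):
  P(X=0) = 3/20 + 3/8 = 21/40
  P(X=1) = 1/10 + 1/20 = 3/20
  P(X=2) = 0 + 1/10 = 1/10
  P(X=3) = 3/40 + 3/20 = 9/40
H(X) = -[(21/40)·log₂(21/40) + (3/20)·log₂(3/20) + (1/10)·log₂(1/10) + (9/40)·log₂(9/40)]
  = 0.48805 + 0.41054 + 0.33219 + 0.48420 = 1.7150 bits

H(Y|X) = Σ_x P(x)·H(Y|X=x):
  X=0: P(X=0) = 21/40, P(Y|X=0) = (2/7, 5/7) → H(Y|X=0) = 0.86312
  X=1: P(X=1) = 3/20, P(Y|X=1) = (2/3, 1/3) → H(Y|X=1) = 0.91830
  X=2: P(X=2) = 1/10, P(Y|X=2) = (0, 1) → H(Y|X=2) = 0.00000
  X=3: P(X=3) = 9/40, P(Y|X=3) = (1/3, 2/3) → H(Y|X=3) = 0.91830
H(Y|X) = (21/40)·0.86312 + (3/20)·0.91830 + (1/10)·0.00000 + (9/40)·0.91830 = 0.7975 bits

H(X,Y) = -Σ_{x,y} P(x,y) log₂ P(x,y). Per-cell terms -P(x,y)·log₂P(x,y):
  X=0: 0.41054, 0.53064
  X=1: 0.33219, 0.21610
  X=2: 0.00000, 0.33219
  X=3: 0.28027, 0.41054
  (cells with P = 0 contribute 0)
Sum of the 8 terms: H(X,Y) = 2.5125 bits

Chain rule check:
  H(X) + H(Y|X) = 1.7150 + 0.7975 = 2.5125 bits
  H(X,Y) = 2.5125 bits
✓ Chain rule verified.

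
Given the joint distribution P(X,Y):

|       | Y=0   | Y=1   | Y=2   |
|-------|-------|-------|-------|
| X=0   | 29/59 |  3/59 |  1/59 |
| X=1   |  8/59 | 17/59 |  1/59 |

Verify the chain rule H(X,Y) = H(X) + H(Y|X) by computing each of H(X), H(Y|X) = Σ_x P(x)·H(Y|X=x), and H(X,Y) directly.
H(X) = 0.9898 bits, H(Y|X) = 0.8399 bits, H(X,Y) = 1.8297 bits

Marginal of X (row sums):
  P(X=0) = 29/59 + 3/59 + 1/59 = 33/59
  P(X=1) = 8/59 + 17/59 + 1/59 = 26/59
H(X) = -[(33/59)·log₂(33/59) + (26/59)·log₂(26/59)]
  = 0.46885 + 0.52097 = 0.9898 bits

H(Y|X) = Σ_x P(x)·H(Y|X=x):
  X=0: P(X=0) = 33/59, P(Y|X=0) = (29/33, 1/11, 1/33) → H(Y|X=0) = 0.63117
  X=1: P(X=1) = 26/59, P(Y|X=1) = (4/13, 17/26, 1/26) → H(Y|X=1) = 1.10479
H(Y|X) = (33/59)·0.63117 + (26/59)·1.10479 = 0.8399 bits

H(X,Y) = -Σ_{x,y} P(x,y) log₂ P(x,y). Per-cell terms -P(x,y)·log₂P(x,y):
  X=0: 0.50365, 0.21853, 0.09971
  X=1: 0.39087, 0.51726, 0.09971
Sum of the 6 terms: H(X,Y) = 1.8297 bits

Chain rule check:
  H(X) + H(Y|X) = 0.9898 + 0.8399 = 1.8297 bits
  H(X,Y) = 1.8297 bits
✓ Chain rule verified.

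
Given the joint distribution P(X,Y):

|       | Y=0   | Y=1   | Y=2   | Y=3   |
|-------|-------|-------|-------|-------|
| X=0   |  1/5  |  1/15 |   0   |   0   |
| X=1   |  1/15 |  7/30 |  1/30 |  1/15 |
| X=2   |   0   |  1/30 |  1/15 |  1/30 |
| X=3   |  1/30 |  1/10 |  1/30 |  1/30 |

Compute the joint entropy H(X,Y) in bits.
3.3097 bits

H(X,Y) = -Σ_{x,y} P(x,y) log₂ P(x,y). Per-cell terms -P(x,y)·log₂P(x,y):
  X=0: 0.46439, 0.26046, 0.00000, 0.00000
  X=1: 0.26046, 0.48989, 0.16356, 0.26046
  X=2: 0.00000, 0.16356, 0.26046, 0.16356
  X=3: 0.16356, 0.33219, 0.16356, 0.16356
  (cells with P = 0 contribute 0)
Sum of the 16 terms: H(X,Y) = 3.3097 bits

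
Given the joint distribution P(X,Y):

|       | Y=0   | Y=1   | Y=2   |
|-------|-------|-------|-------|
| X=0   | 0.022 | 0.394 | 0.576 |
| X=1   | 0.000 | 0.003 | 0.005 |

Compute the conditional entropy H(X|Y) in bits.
0.0669 bits

H(X|Y) = H(X,Y) - H(Y)

H(X,Y) = -Σ_{x,y} P(x,y) log₂ P(x,y). Per-cell terms -P(x,y)·log₂P(x,y):
  X=0: 0.12114, 0.52943, 0.45841
  X=1: 0.00000, 0.02514, 0.03822
  (cells with P = 0 contribute 0)
Sum of the 6 terms: H(X,Y) = 1.1723 bits

Marginal of Y (column sums):
  P(Y=0) = 0.022 + 0.000 = 0.022
  P(Y=1) = 0.394 + 0.003 = 0.397
  P(Y=2) = 0.576 + 0.005 = 0.581
H(Y) = -[0.022·log₂(0.022) + 0.397·log₂(0.397) + 0.581·log₂(0.581)]
  = 0.12114 + 0.52912 + 0.45515 = 1.1054 bits

H(X|Y) = H(X,Y) - H(Y) = 1.1723 - 1.1054 = 0.0669 bits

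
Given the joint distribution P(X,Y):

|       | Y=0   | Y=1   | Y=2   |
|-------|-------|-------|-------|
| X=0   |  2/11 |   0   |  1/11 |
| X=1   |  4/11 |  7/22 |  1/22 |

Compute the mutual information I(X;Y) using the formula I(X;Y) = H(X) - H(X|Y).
0.2192 bits

I(X;Y) = H(X) - H(X|Y)

Marginal of X (row sums):
  P(X=0) = 2/11 + 0 + 1/11 = 3/11
  P(X=1) = 4/11 + 7/22 + 1/22 = 8/11
H(X) = -[(3/11)·log₂(3/11) + (8/11)·log₂(8/11)]
  = 0.51122 + 0.33413 = 0.84535 bits

Marginal of Y (column sums):
  P(Y=0) = 2/11 + 4/11 = 6/11
  P(Y=1) = 0 + 7/22 = 7/22
  P(Y=2) = 1/11 + 1/22 = 3/22
H(X|Y) = Σ_y P(y)·H(X|Y=y):
  Y=0: P(Y=0) = 6/11, P(X|Y=0) = (1/3, 2/3) → H(X|Y=0) = 0.91830
  Y=1: P(Y=1) = 7/22, P(X|Y=1) = (0, 1) → H(X|Y=1) = 0.00000
  Y=2: P(Y=2) = 3/22, P(X|Y=2) = (2/3, 1/3) → H(X|Y=2) = 0.91830
H(X|Y) = (6/11)·0.91830 + (7/22)·0.00000 + (3/22)·0.91830 = 0.62611 bits

I(X;Y) = H(X) - H(X|Y) = 0.84535 - 0.62611 = 0.2192 bits

Cross-check via I(X;Y) = H(X) + H(Y) - H(X,Y): computing H(Y) from the column sums and H(X,Y) from the 6 cells in the same way gives H(Y) = 1.39462 bits and H(X,Y) = 2.02073 bits, so
I(X;Y) = 0.84535 + 1.39462 - 2.02073 = 0.2192 bits ✓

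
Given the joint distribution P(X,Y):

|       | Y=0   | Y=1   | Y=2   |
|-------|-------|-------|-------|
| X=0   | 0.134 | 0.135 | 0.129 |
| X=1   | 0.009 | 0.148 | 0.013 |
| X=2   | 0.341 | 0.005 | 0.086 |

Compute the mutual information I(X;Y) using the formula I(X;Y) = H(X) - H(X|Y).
0.4148 bits

I(X;Y) = H(X) - H(X|Y)

Marginal of X (row sums):
  P(X=0) = 0.134 + 0.135 + 0.129 = 0.398
  P(X=1) = 0.009 + 0.148 + 0.013 = 0.170
  P(X=2) = 0.341 + 0.005 + 0.086 = 0.432
H(X) = -[0.398·log₂(0.398) + 0.170·log₂(0.170) + 0.432·log₂(0.432)]
  = 0.529006 + 0.434587 + 0.523107 = 1.48670 bits

Marginal of Y (column sums):
  P(Y=0) = 0.134 + 0.009 + 0.341 = 0.484
  P(Y=1) = 0.135 + 0.148 + 0.005 = 0.288
  P(Y=2) = 0.129 + 0.013 + 0.086 = 0.228
H(X|Y) = Σ_y P(y)·H(X|Y=y):
  Y=0: P(Y=0) = 0.484, P(X|Y=0) = (67/242, 9/484, 31/44) → H(X|Y=0) = 0.975821
  Y=1: P(Y=1) = 0.288, P(X|Y=1) = (15/32, 37/72, 5/288) → H(X|Y=1) = 1.107498
  Y=2: P(Y=2) = 0.228, P(X|Y=2) = (43/76, 13/228, 43/114) → H(X|Y=2) = 1.231079
H(X|Y) = 0.484·0.975821 + 0.288·1.107498 + 0.228·1.231079 = 1.07194 bits

I(X;Y) = H(X) - H(X|Y) = 1.48670 - 1.07194 = 0.4148 bits

Cross-check via I(X;Y) = H(X) + H(Y) - H(X,Y): computing H(Y) from the column sums and H(X,Y) from the 9 cells in the same way gives H(Y) = 1.51022 bits and H(X,Y) = 2.58216 bits, so
I(X;Y) = 1.48670 + 1.51022 - 2.58216 = 0.4148 bits ✓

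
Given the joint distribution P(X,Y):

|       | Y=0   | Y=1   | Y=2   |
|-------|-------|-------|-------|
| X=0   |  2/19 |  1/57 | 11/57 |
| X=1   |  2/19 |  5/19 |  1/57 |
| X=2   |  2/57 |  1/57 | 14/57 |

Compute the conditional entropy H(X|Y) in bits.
1.0881 bits

H(X|Y) = H(X,Y) - H(Y)

H(X,Y) = -Σ_{x,y} P(x,y) log₂ P(x,y). Per-cell terms -P(x,y)·log₂P(x,y):
  X=0: 0.34189, 0.10233, 0.45804
  X=1: 0.34189, 0.50684, 0.10233
  X=2: 0.16958, 0.10233, 0.49750
Sum of the 9 terms: H(X,Y) = 2.6227 bits

Marginal of Y (column sums):
  P(Y=0) = 2/19 + 2/19 + 2/57 = 14/57
  P(Y=1) = 1/57 + 5/19 + 1/57 = 17/57
  P(Y=2) = 11/57 + 1/57 + 14/57 = 26/57
H(Y) = -[(14/57)·log₂(14/57) + (17/57)·log₂(17/57) + (26/57)·log₂(26/57)]
  = 0.49750 + 0.52057 + 0.51656 = 1.5346 bits

H(X|Y) = H(X,Y) - H(Y) = 2.6227 - 1.5346 = 1.0881 bits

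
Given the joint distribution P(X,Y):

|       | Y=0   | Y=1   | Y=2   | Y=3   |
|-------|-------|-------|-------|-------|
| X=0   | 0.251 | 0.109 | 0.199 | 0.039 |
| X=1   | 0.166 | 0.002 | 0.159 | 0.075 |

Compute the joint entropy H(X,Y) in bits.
2.6452 bits

H(X,Y) = -Σ_{x,y} P(x,y) log₂ P(x,y). Per-cell terms -P(x,y)·log₂P(x,y):
  X=0: 0.5006, 0.3485, 0.4635, 0.1825
  X=1: 0.4301, 0.0179, 0.4218, 0.2803
Sum of the 8 terms: H(X,Y) = 2.6452 bits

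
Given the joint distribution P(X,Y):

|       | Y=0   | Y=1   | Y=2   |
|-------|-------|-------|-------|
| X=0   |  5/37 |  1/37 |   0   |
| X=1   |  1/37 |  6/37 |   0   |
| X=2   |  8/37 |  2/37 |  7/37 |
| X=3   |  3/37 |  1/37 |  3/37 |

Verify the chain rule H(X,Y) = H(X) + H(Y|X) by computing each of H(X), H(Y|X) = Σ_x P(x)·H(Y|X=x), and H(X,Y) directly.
H(X) = 1.8500 bits, H(Y|X) = 1.1356 bits, H(X,Y) = 2.9857 bits

Marginal of X (row sums):
  P(X=0) = 5/37 + 1/37 + 0 = 6/37
  P(X=1) = 1/37 + 6/37 + 0 = 7/37
  P(X=2) = 8/37 + 2/37 + 7/37 = 17/37
  P(X=3) = 3/37 + 1/37 + 3/37 = 7/37
H(X) = -[(6/37)·log₂(6/37) + (7/37)·log₂(7/37) + (17/37)·log₂(17/37) + (7/37)·log₂(7/37)]
  = 0.42559 + 0.45445 + 0.51551 + 0.45445 = 1.8500 bits

H(Y|X) = Σ_x P(x)·H(Y|X=x):
  X=0: P(X=0) = 6/37, P(Y|X=0) = (5/6, 1/6, 0) → H(Y|X=0) = 0.65002
  X=1: P(X=1) = 7/37, P(Y|X=1) = (1/7, 6/7, 0) → H(Y|X=1) = 0.59167
  X=2: P(X=2) = 17/37, P(Y|X=2) = (8/17, 2/17, 7/17) → H(Y|X=2) = 1.40208
  X=3: P(X=3) = 7/37, P(Y|X=3) = (3/7, 1/7, 3/7) → H(Y|X=3) = 1.44882
H(Y|X) = (6/37)·0.65002 + (7/37)·0.59167 + (17/37)·1.40208 + (7/37)·1.44882 = 1.1356 bits

H(X,Y) = -Σ_{x,y} P(x,y) log₂ P(x,y). Per-cell terms -P(x,y)·log₂P(x,y):
  X=0: 0.39021, 0.14080, 0.00000
  X=1: 0.14080, 0.42559, 0.00000
  X=2: 0.47772, 0.22754, 0.45445
  X=3: 0.29388, 0.14080, 0.29388
  (cells with P = 0 contribute 0)
Sum of the 12 terms: H(X,Y) = 2.9857 bits

Chain rule check:
  H(X) + H(Y|X) = 1.8500 + 1.1356 = 2.9856 bits
  H(X,Y) = 2.9857 bits
✓ Chain rule verified (Δ = 0.0001 is 4-dp rounding noise: each of the three values was rounded independently).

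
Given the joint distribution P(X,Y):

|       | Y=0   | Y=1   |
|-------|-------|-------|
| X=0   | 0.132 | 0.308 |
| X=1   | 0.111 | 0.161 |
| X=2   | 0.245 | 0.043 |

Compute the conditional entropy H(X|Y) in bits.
1.3779 bits

H(X|Y) = H(X,Y) - H(Y)

H(X,Y) = -Σ_{x,y} P(x,y) log₂ P(x,y). Per-cell terms -P(x,y)·log₂P(x,y):
  X=0: 0.38562, 0.52329
  X=1: 0.35202, 0.42421
  X=2: 0.49714, 0.19520
Sum of the 6 terms: H(X,Y) = 2.3775 bits

Marginal of Y (column sums):
  P(Y=0) = 0.132 + 0.111 + 0.245 = 0.488
  P(Y=1) = 0.308 + 0.161 + 0.043 = 0.512
H(Y) = -[0.488·log₂(0.488) + 0.512·log₂(0.512)]
  = 0.50510 + 0.49448 = 0.9996 bits

H(X|Y) = H(X,Y) - H(Y) = 2.3775 - 0.9996 = 1.3779 bits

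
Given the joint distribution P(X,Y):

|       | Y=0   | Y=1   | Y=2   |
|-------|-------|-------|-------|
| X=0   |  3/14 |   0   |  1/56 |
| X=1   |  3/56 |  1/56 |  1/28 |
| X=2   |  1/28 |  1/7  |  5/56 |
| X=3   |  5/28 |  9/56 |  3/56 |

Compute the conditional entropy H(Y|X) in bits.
1.1864 bits

H(Y|X) = H(X,Y) - H(X)

H(X,Y) = -Σ_{x,y} P(x,y) log₂ P(x,y). Per-cell terms -P(x,y)·log₂P(x,y):
  X=0: 0.4762, 0.0000, 0.1037
  X=1: 0.2262, 0.1037, 0.1717
  X=2: 0.1717, 0.4011, 0.3112
  X=3: 0.4438, 0.4239, 0.2262
  (cells with P = 0 contribute 0)
Sum of the 12 terms: H(X,Y) = 3.0594 bits

Marginal of X (row sums):
  P(X=0) = 3/14 + 0 + 1/56 = 13/56
  P(X=1) = 3/56 + 1/56 + 1/28 = 3/28
  P(X=2) = 1/28 + 1/7 + 5/56 = 15/56
  P(X=3) = 5/28 + 9/56 + 3/56 = 11/28
H(X) = -[(13/56)·log₂(13/56) + (3/28)·log₂(3/28) + (15/56)·log₂(15/56) + (11/28)·log₂(11/28)]
  = 0.4891 + 0.3453 + 0.5091 + 0.5295 = 1.8730 bits

H(Y|X) = H(X,Y) - H(X) = 3.0594 - 1.8730 = 1.1864 bits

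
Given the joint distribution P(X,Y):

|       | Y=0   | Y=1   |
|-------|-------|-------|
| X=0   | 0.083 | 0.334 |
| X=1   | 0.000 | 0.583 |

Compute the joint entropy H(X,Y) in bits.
1.2803 bits

H(X,Y) = -Σ_{x,y} P(x,y) log₂ P(x,y). Per-cell terms -P(x,y)·log₂P(x,y):
  X=0: 0.29803, 0.52841
  X=1: 0.00000, 0.45383
  (cells with P = 0 contribute 0)
Sum of the 4 terms: H(X,Y) = 1.2803 bits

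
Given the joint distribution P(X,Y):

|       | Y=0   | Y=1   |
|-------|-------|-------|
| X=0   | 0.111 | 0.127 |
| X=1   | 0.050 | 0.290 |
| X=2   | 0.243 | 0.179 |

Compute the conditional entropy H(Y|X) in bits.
0.8570 bits

H(Y|X) = H(X,Y) - H(X)

H(X,Y) = -Σ_{x,y} P(x,y) log₂ P(x,y). Per-cell terms -P(x,y)·log₂P(x,y):
  X=0: 0.35202, 0.37809
  X=1: 0.21610, 0.51790
  X=2: 0.49596, 0.44427
Sum of the 6 terms: H(X,Y) = 2.4043 bits

Marginal of X (row sums):
  P(X=0) = 0.111 + 0.127 = 0.238
  P(X=1) = 0.050 + 0.290 = 0.340
  P(X=2) = 0.243 + 0.179 = 0.422
H(X) = -[0.238·log₂(0.238) + 0.340·log₂(0.340) + 0.422·log₂(0.422)]
  = 0.49289 + 0.52917 + 0.52526 = 1.5473 bits

H(Y|X) = H(X,Y) - H(X) = 2.4043 - 1.5473 = 0.8570 bits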